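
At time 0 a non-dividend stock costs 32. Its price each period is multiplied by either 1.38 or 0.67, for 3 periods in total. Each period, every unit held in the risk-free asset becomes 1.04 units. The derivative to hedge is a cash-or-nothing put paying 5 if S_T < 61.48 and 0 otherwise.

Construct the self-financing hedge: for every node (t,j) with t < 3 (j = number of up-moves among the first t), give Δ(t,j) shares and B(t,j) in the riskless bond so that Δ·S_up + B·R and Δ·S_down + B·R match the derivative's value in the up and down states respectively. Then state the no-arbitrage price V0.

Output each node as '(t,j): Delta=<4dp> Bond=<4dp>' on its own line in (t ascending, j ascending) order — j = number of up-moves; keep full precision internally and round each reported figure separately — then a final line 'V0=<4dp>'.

Since d<R<u, set p* = (R−d)/(u−d) = 0.5211; price each node as the discounted p*-expectation of its children.
Terminal payoffs: V(3,0)=5.0000, V(3,1)=5.0000, V(3,2)=5.0000, V(3,3)=0.0000
  t=2,j=0: stock 14.3648 → up 19.8234 (V=5.0000), down 9.6244 (V=5.0000). Price 4.8077; hedge Δ=0.0000, bond B=4.8077.
  t=2,j=1: stock 29.5872 → up 40.8303 (V=5.0000), down 19.8234 (V=5.0000). Price 4.8077; hedge Δ=0.0000, bond B=4.8077.
  t=2,j=2: stock 60.9408 → up 84.0983 (V=0.0000), down 40.8303 (V=5.0000). Price 2.3023; hedge Δ=-0.1156, bond B=9.3445.
  t=1,j=0: stock 21.4400 → up 29.5872 (V=4.8077), down 14.3648 (V=4.8077). Price 4.6228; hedge Δ=0.0000, bond B=4.6228.
  t=1,j=1: stock 44.1600 → up 60.9408 (V=2.3023), down 29.5872 (V=4.8077). Price 3.3674; hedge Δ=-0.0799, bond B=6.8961.
  t=0,j=0: stock 32.0000 → up 44.1600 (V=3.3674), down 21.4400 (V=4.6228). Price 3.8159; hedge Δ=-0.0553, bond B=5.5841.
Root portfolio cost Δ·32+B reproduces V0=3.8159.

(0,0): Delta=-0.0553 Bond=5.5841
(1,0): Delta=0.0000 Bond=4.6228
(1,1): Delta=-0.0799 Bond=6.8961
(2,0): Delta=0.0000 Bond=4.8077
(2,1): Delta=0.0000 Bond=4.8077
(2,2): Delta=-0.1156 Bond=9.3445
V0=3.8159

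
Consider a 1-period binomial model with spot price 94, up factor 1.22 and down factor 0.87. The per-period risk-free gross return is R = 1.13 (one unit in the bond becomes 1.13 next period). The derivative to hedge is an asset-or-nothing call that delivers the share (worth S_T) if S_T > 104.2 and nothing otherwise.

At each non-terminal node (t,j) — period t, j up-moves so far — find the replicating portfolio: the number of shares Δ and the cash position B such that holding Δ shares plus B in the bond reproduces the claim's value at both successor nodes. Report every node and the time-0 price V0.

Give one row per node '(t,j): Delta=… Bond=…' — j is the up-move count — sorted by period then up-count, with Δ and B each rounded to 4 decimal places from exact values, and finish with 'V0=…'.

(0,0): Delta=3.4857 Bond=-252.2670
V0=75.3901

Risk-neutral probability p* = (R−d)/(u−d) = (1.13−0.87)/(1.22−0.87) = 0.7429.
Terminal values V(1,·): V(1,0)=0.0000, V(1,1)=114.6800
Node (0,0) S=94.0000: V=(p*·114.6800+(1−p*)·0.0000)/1.13=75.3901; Δ=(114.6800−0.0000)/(114.6800−81.7800)=3.4857; B=V−Δ·S=-252.2670
Root portfolio cost Δ·94+B reproduces V0=75.3901.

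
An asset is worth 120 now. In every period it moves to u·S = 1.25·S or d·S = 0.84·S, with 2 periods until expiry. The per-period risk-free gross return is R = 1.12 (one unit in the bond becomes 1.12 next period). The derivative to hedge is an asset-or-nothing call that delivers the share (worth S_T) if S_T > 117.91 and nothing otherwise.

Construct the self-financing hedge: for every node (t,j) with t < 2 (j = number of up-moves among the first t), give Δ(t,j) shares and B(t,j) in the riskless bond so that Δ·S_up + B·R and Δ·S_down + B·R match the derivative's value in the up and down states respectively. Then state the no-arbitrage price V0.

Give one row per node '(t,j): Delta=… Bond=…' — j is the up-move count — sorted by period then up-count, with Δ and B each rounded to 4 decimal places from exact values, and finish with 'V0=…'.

(0,0): Delta=1.4872 Bond=-65.2513
(1,0): Delta=3.0488 Bond=-230.4878
(1,1): Delta=1.0000 Bond=0.0000
V0=113.2139

Since d<R<u, set p* = (R−d)/(u−d) = 0.6829; price each node as the discounted p*-expectation of its children.
At expiry t=2: V(2,0)=0.0000, V(2,1)=126.0000, V(2,2)=187.5000
  t=1,j=0: stock 100.8000 → up 126.0000 (V=126.0000), down 84.6720 (V=0.0000). Price 76.8293; hedge Δ=3.0488, bond B=-230.4878.
  t=1,j=1: stock 150.0000 → up 187.5000 (V=187.5000), down 126.0000 (V=126.0000). Price 150.0000; hedge Δ=1.0000, bond B=0.0000.
  t=0,j=0: stock 120.0000 → up 150.0000 (V=150.0000), down 100.8000 (V=76.8293). Price 113.2139; hedge Δ=1.4872, bond B=-65.2513.
Each (Δ,B) replicates both successor values, so the strategy is self-financing and V0 is arbitrage-free.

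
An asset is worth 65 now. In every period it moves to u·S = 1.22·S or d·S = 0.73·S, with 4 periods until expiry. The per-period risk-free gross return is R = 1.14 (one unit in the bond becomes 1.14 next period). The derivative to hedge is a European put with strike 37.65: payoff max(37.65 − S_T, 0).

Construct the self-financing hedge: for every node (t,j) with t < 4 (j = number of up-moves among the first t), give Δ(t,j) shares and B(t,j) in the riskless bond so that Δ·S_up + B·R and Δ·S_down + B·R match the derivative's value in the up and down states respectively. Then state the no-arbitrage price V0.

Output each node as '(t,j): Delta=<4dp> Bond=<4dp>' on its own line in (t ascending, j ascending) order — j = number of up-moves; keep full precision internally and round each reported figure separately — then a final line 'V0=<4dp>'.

(0,0): Delta=-0.0108 Bond=0.7678
(1,0): Delta=-0.0724 Bond=3.8001
(1,1): Delta=-0.0036 Bond=0.3047
(2,0): Delta=-0.3986 Bond=15.6320
(2,1): Delta=-0.0343 Bond=2.1272
(2,2): Delta=0.0000 Bond=0.0000
(3,0): Delta=-1.0000 Bond=33.0263
(3,1): Delta=-0.3284 Bond=14.8535
(3,2): Delta=0.0000 Bond=0.0000
(3,3): Delta=0.0000 Bond=0.0000
V0=0.0667

The replicating-portfolio and risk-neutral prices coincide; use p* = (1.14−0.73)/(1.22−0.73) = 0.8367 for the latter.
At expiry t=4: V(4,0)=19.1911, V(4,1)=6.8010, V(4,2)=0.0000, V(4,3)=0.0000, V(4,4)=0.0000
(3,0): S=25.2861. Δ = (V_up−V_dn)/(S_up−S_dn) = (6.8010−19.1911)/(30.8490−18.4589) = -1.0000. V = [p*·6.8010 + (1−p*)·19.1911]/1.14 = 7.7402. B = V − Δ·S = 33.0263.
(3,1): S=42.2590. Δ = (V_up−V_dn)/(S_up−S_dn) = (0.0000−6.8010)/(51.5559−30.8490) = -0.3284. V = [p*·0.0000 + (1−p*)·6.8010]/1.14 = 0.9740. B = V − Δ·S = 14.8535.
(3,2): S=70.6246. Δ = (V_up−V_dn)/(S_up−S_dn) = (0.0000−0.0000)/(86.1620−51.5559) = 0.0000. V = [p*·0.0000 + (1−p*)·0.0000]/1.14 = 0.0000. B = V − Δ·S = 0.0000.
(3,3): S=118.0301. Δ = (V_up−V_dn)/(S_up−S_dn) = (0.0000−0.0000)/(143.9967−86.1620) = 0.0000. V = [p*·0.0000 + (1−p*)·0.0000]/1.14 = 0.0000. B = V − Δ·S = 0.0000.
(2,0): S=34.6385. Δ = (V_up−V_dn)/(S_up−S_dn) = (0.9740−7.7402)/(42.2590−25.2861) = -0.3986. V = [p*·0.9740 + (1−p*)·7.7402]/1.14 = 1.8234. B = V − Δ·S = 15.6320.
(2,1): S=57.8890. Δ = (V_up−V_dn)/(S_up−S_dn) = (0.0000−0.9740)/(70.6246−42.2590) = -0.0343. V = [p*·0.0000 + (1−p*)·0.9740]/1.14 = 0.1395. B = V − Δ·S = 2.1272.
(2,2): S=96.7460. Δ = (V_up−V_dn)/(S_up−S_dn) = (0.0000−0.0000)/(118.0301−70.6246) = 0.0000. V = [p*·0.0000 + (1−p*)·0.0000]/1.14 = 0.0000. B = V − Δ·S = 0.0000.
(1,0): S=47.4500. Δ = (V_up−V_dn)/(S_up−S_dn) = (0.1395−1.8234)/(57.8890−34.6385) = -0.0724. V = [p*·0.1395 + (1−p*)·1.8234]/1.14 = 0.3635. B = V − Δ·S = 3.8001.
(1,1): S=79.3000. Δ = (V_up−V_dn)/(S_up−S_dn) = (0.0000−0.1395)/(96.7460−57.8890) = -0.0036. V = [p*·0.0000 + (1−p*)·0.1395]/1.14 = 0.0200. B = V − Δ·S = 0.3047.
(0,0): S=65.0000. Δ = (V_up−V_dn)/(S_up−S_dn) = (0.0200−0.3635)/(79.3000−47.4500) = -0.0108. V = [p*·0.0200 + (1−p*)·0.3635]/1.14 = 0.0667. B = V − Δ·S = 0.7678.
Root portfolio cost Δ·65+B reproduces V0=0.0667.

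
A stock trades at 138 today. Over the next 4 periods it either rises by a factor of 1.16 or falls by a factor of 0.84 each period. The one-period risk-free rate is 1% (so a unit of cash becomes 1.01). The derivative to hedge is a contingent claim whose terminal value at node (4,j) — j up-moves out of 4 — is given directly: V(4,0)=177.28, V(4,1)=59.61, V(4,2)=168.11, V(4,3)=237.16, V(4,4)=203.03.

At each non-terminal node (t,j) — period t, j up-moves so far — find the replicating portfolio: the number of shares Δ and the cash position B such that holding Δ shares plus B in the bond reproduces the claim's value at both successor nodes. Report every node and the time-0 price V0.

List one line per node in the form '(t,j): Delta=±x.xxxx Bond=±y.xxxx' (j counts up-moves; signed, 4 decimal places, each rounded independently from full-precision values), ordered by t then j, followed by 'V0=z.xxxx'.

No-arbitrage ⇒ martingale measure with p* = (R−d)/(u−d) = 0.5313.
Payoff layer (t=4): V(4,0)=177.2800, V(4,1)=59.6100, V(4,2)=168.1100, V(4,3)=237.1600, V(4,4)=203.0300
(3,0): S=81.7932. Δ = (V_up−V_dn)/(S_up−S_dn) = (59.6100−177.2800)/(94.8801−68.7062) = -4.4957. V = [p*·59.6100 + (1−p*)·177.2800]/1.01 = 113.6315. B = V − Δ·S = 481.3502.
(3,1): S=112.9524. Δ = (V_up−V_dn)/(S_up−S_dn) = (168.1100−59.6100)/(131.0248−94.8801) = 3.0018. V = [p*·168.1100 + (1−p*)·59.6100]/1.01 = 116.0897. B = V − Δ·S = -222.9728.
(3,2): S=155.9820. Δ = (V_up−V_dn)/(S_up−S_dn) = (237.1600−168.1100)/(180.9391−131.0248) = 1.3834. V = [p*·237.1600 + (1−p*)·168.1100]/1.01 = 202.7652. B = V − Δ·S = -13.0161.
(3,3): S=215.4036. Δ = (V_up−V_dn)/(S_up−S_dn) = (203.0300−237.1600)/(249.8682−180.9391) = -0.4951. V = [p*·203.0300 + (1−p*)·237.1600]/1.01 = 216.8598. B = V − Δ·S = 323.5161.
(2,0): S=97.3728. Δ = (V_up−V_dn)/(S_up−S_dn) = (116.0897−113.6315)/(112.9524−81.7932) = 0.0789. V = [p*·116.0897 + (1−p*)·113.6315]/1.01 = 113.7994. B = V − Δ·S = 106.1175.
(2,1): S=134.4672. Δ = (V_up−V_dn)/(S_up−S_dn) = (202.7652−116.0897)/(155.9820−112.9524) = 2.0143. V = [p*·202.7652 + (1−p*)·116.0897]/1.01 = 160.5307. B = V − Δ·S = -110.3300.
(2,2): S=185.6928. Δ = (V_up−V_dn)/(S_up−S_dn) = (216.8598−202.7652)/(215.4036−155.9820) = 0.2372. V = [p*·216.8598 + (1−p*)·202.7652]/1.01 = 208.1712. B = V − Δ·S = 164.1254.
(1,0): S=115.9200. Δ = (V_up−V_dn)/(S_up−S_dn) = (160.5307−113.7994)/(134.4672−97.3728) = 1.2598. V = [p*·160.5307 + (1−p*)·113.7994]/1.01 = 137.2529. B = V − Δ·S = -8.7824.
(1,1): S=160.0800. Δ = (V_up−V_dn)/(S_up−S_dn) = (208.1712−160.5307)/(185.6928−134.4672) = 0.9300. V = [p*·208.1712 + (1−p*)·160.5307]/1.01 = 183.9998. B = V − Δ·S = 35.1232.
(0,0): S=138.0000. Δ = (V_up−V_dn)/(S_up−S_dn) = (183.9998−137.2529)/(160.0800−115.9200) = 1.0586. V = [p*·183.9998 + (1−p*)·137.2529]/1.01 = 160.4824. B = V − Δ·S = 14.3985.
The time-0 hedge costs 160.4824, which is the no-arbitrage price.

(0,0): Delta=1.0586 Bond=14.3985
(1,0): Delta=1.2598 Bond=-8.7824
(1,1): Delta=0.9300 Bond=35.1232
(2,0): Delta=0.0789 Bond=106.1175
(2,1): Delta=2.0143 Bond=-110.3300
(2,2): Delta=0.2372 Bond=164.1254
(3,0): Delta=-4.4957 Bond=481.3502
(3,1): Delta=3.0018 Bond=-222.9728
(3,2): Delta=1.3834 Bond=-13.0161
(3,3): Delta=-0.4951 Bond=323.5161
V0=160.4824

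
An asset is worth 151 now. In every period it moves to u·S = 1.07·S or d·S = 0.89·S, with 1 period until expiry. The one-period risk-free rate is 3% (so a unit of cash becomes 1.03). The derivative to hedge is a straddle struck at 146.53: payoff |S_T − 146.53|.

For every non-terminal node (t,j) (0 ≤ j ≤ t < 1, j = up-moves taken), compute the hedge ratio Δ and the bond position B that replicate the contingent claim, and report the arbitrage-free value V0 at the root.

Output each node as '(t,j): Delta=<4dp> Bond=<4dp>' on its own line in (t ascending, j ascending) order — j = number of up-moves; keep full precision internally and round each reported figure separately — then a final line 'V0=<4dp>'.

(0,0): Delta=0.1067 Bond=-2.1348
V0=13.9763

Since d<R<u, set p* = (R−d)/(u−d) = 0.7778; price each node as the discounted p*-expectation of its children.
Terminal payoffs: V(1,0)=12.1400, V(1,1)=15.0400
  t=0,j=0: stock 151.0000 → up 161.5700 (V=15.0400), down 134.3900 (V=12.1400). Price 13.9763; hedge Δ=0.1067, bond B=-2.1348.
The time-0 hedge costs 13.9763, which is the no-arbitrage price.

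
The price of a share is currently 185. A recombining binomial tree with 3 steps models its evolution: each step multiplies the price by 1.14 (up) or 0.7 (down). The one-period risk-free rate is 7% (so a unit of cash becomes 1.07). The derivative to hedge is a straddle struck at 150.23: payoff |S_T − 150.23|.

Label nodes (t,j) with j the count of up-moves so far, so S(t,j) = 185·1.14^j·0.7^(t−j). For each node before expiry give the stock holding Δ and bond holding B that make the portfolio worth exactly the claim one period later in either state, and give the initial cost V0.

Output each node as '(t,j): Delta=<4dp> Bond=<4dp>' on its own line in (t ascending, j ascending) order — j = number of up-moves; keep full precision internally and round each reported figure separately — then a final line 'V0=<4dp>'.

(0,0): Delta=0.7091 Bond=-63.3576
(1,0): Delta=-0.5016 Bond=88.9915
(1,1): Delta=0.8497 Bond=-97.4545
(2,0): Delta=-1.0000 Bond=140.4019
(2,1): Delta=-0.4437 Bond=86.6732
(2,2): Delta=1.0000 Bond=-140.4019
V0=67.8258

Under the risk-neutral measure, an up-move has probability p* = (R−d)/(u−d) = 0.8409 and values discount at R = 1.07.
Terminal values V(3,·): V(3,0)=86.7750, V(3,1)=46.8890, V(3,2)=18.0682, V(3,3)=123.8556
Node (2,0) S=90.6500: V=(p*·46.8890+(1−p*)·86.7750)/1.07=49.7519; Δ=(46.8890−86.7750)/(103.3410−63.4550)=-1.0000; B=V−Δ·S=140.4019
Node (2,1) S=147.6300: V=(p*·18.0682+(1−p*)·46.8890)/1.07=21.1713; Δ=(18.0682−46.8890)/(168.2982−103.3410)=-0.4437; B=V−Δ·S=86.6732
Node (2,2) S=240.4260: V=(p*·123.8556+(1−p*)·18.0682)/1.07=100.0241; Δ=(123.8556−18.0682)/(274.0856−168.2982)=1.0000; B=V−Δ·S=-140.4019
Node (1,0) S=129.5000: V=(p*·21.1713+(1−p*)·49.7519)/1.07=24.0357; Δ=(21.1713−49.7519)/(147.6300−90.6500)=-0.5016; B=V−Δ·S=88.9915
Node (1,1) S=210.9000: V=(p*·100.0241+(1−p*)·21.1713)/1.07=81.7564; Δ=(100.0241−21.1713)/(240.4260−147.6300)=0.8497; B=V−Δ·S=-97.4545
Node (0,0) S=185.0000: V=(p*·81.7564+(1−p*)·24.0357)/1.07=67.8258; Δ=(81.7564−24.0357)/(210.9000−129.5000)=0.7091; B=V−Δ·S=-63.3576
Each (Δ,B) replicates both successor values, so the strategy is self-financing and V0 is arbitrage-free.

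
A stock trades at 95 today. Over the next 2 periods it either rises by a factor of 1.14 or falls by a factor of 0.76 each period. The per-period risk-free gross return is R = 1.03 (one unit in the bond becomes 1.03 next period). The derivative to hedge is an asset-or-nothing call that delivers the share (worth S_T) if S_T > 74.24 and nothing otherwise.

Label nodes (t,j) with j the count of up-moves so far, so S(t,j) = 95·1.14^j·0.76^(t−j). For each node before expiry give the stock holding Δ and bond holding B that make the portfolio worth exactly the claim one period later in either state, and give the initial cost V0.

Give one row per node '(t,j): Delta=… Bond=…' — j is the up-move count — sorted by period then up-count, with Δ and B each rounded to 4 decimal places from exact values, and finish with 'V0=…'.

Risk-neutral probability p* = (R−d)/(u−d) = (1.03−0.76)/(1.14−0.76) = 0.7105.
Terminal payoffs: V(2,0)=0.0000, V(2,1)=82.3080, V(2,2)=123.4620
Node (1,0) S=72.2000: V=(p*·82.3080+(1−p*)·0.0000)/1.03=56.7786; Δ=(82.3080−0.0000)/(82.3080−54.8720)=3.0000; B=V−Δ·S=-159.8214
Node (1,1) S=108.3000: V=(p*·123.4620+(1−p*)·82.3080)/1.03=108.3000; Δ=(123.4620−82.3080)/(123.4620−82.3080)=1.0000; B=V−Δ·S=0.0000
Node (0,0) S=95.0000: V=(p*·108.3000+(1−p*)·56.7786)/1.03=90.6659; Δ=(108.3000−56.7786)/(108.3000−72.2000)=1.4272; B=V−Δ·S=-44.9166
Self-financing check: at every node Δ·S+B equals the discounted successor values.

(0,0): Delta=1.4272 Bond=-44.9166
(1,0): Delta=3.0000 Bond=-159.8214
(1,1): Delta=1.0000 Bond=0.0000
V0=90.6659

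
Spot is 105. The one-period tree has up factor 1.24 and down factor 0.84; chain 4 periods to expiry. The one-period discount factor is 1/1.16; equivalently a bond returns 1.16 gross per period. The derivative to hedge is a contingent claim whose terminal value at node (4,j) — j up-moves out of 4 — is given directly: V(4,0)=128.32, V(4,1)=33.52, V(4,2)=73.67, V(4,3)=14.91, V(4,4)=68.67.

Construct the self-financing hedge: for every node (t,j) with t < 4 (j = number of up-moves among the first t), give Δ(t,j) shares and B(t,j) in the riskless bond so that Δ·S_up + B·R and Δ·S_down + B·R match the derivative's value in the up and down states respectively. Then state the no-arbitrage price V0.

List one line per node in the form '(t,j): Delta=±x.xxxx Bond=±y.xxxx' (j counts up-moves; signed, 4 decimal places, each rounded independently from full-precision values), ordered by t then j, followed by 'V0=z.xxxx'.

Risk-neutral probability p* = (R−d)/(u−d) = (1.16−0.84)/(1.24−0.84) = 0.8000.
At expiry t=4: V(4,0)=128.3200, V(4,1)=33.5200, V(4,2)=73.6700, V(4,3)=14.9100, V(4,4)=68.6700
Node (3,0) S=62.2339: V=(p*·33.5200+(1−p*)·128.3200)/1.16=45.2414; Δ=(33.5200−128.3200)/(77.1701−52.2765)=-3.8082; B=V−Δ·S=282.2414
Node (3,1) S=91.8691: V=(p*·73.6700+(1−p*)·33.5200)/1.16=56.5862; Δ=(73.6700−33.5200)/(113.9177−77.1701)=1.0926; B=V−Δ·S=-43.7888
Node (3,2) S=135.6163: V=(p*·14.9100+(1−p*)·73.6700)/1.16=22.9845; Δ=(14.9100−73.6700)/(168.1642−113.9177)=-1.0832; B=V−Δ·S=169.8845
Node (3,3) S=200.1955: V=(p*·68.6700+(1−p*)·14.9100)/1.16=49.9293; Δ=(68.6700−14.9100)/(248.2424−168.1642)=0.6713; B=V−Δ·S=-84.4707
Node (2,0) S=74.0880: V=(p*·56.5862+(1−p*)·45.2414)/1.16=46.8252; Δ=(56.5862−45.2414)/(91.8691−62.2339)=0.3828; B=V−Δ·S=18.4631
Node (2,1) S=109.3680: V=(p*·22.9845+(1−p*)·56.5862)/1.16=25.6076; Δ=(22.9845−56.5862)/(135.6163−91.8691)=-0.7681; B=V−Δ·S=109.6119
Node (2,2) S=161.4480: V=(p*·49.9293+(1−p*)·22.9845)/1.16=38.3968; Δ=(49.9293−22.9845)/(200.1955−135.6163)=0.4172; B=V−Δ·S=-28.9652
Node (1,0) S=88.2000: V=(p*·25.6076+(1−p*)·46.8252)/1.16=25.7337; Δ=(25.6076−46.8252)/(109.3680−74.0880)=-0.6014; B=V−Δ·S=78.7777
Node (1,1) S=130.2000: V=(p*·38.3968+(1−p*)·25.6076)/1.16=30.8957; Δ=(38.3968−25.6076)/(161.4480−109.3680)=0.2456; B=V−Δ·S=-1.0774
Node (0,0) S=105.0000: V=(p*·30.8957+(1−p*)·25.7337)/1.16=25.7442; Δ=(30.8957−25.7337)/(130.2000−88.2000)=0.1229; B=V−Δ·S=12.8393
The time-0 hedge costs 25.7442, which is the no-arbitrage price.

(0,0): Delta=0.1229 Bond=12.8393
(1,0): Delta=-0.6014 Bond=78.7777
(1,1): Delta=0.2456 Bond=-1.0774
(2,0): Delta=0.3828 Bond=18.4631
(2,1): Delta=-0.7681 Bond=109.6119
(2,2): Delta=0.4172 Bond=-28.9652
(3,0): Delta=-3.8082 Bond=282.2414
(3,1): Delta=1.0926 Bond=-43.7888
(3,2): Delta=-1.0832 Bond=169.8845
(3,3): Delta=0.6713 Bond=-84.4707
V0=25.7442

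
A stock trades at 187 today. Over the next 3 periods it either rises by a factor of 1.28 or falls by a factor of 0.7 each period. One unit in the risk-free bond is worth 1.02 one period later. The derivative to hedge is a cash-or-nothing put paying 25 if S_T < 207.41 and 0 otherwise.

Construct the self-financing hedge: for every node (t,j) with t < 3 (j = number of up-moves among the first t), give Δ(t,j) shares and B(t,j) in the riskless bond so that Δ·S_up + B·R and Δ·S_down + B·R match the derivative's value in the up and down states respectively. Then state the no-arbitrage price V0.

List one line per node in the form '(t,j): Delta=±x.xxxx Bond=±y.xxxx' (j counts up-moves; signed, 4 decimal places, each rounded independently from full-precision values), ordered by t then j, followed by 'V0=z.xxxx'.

Since d<R<u, set p* = (R−d)/(u−d) = 0.5517; price each node as the discounted p*-expectation of its children.
Payoff layer (t=3): V(3,0)=25.0000, V(3,1)=25.0000, V(3,2)=0.0000, V(3,3)=0.0000
Node (2,0) S=91.6300: V=(p*·25.0000+(1−p*)·25.0000)/1.02=24.5098; Δ=(25.0000−25.0000)/(117.2864−64.1410)=0.0000; B=V−Δ·S=24.5098
Node (2,1) S=167.5520: V=(p*·0.0000+(1−p*)·25.0000)/1.02=10.9872; Δ=(0.0000−25.0000)/(214.4666−117.2864)=-0.2573; B=V−Δ·S=54.0906
Node (2,2) S=306.3808: V=(p*·0.0000+(1−p*)·0.0000)/1.02=0.0000; Δ=(0.0000−0.0000)/(392.1674−214.4666)=0.0000; B=V−Δ·S=0.0000
Node (1,0) S=130.9000: V=(p*·10.9872+(1−p*)·24.5098)/1.02=16.7147; Δ=(10.9872−24.5098)/(167.5520−91.6300)=-0.1781; B=V−Δ·S=40.0297
Node (1,1) S=239.3600: V=(p*·0.0000+(1−p*)·10.9872)/1.02=4.8287; Δ=(0.0000−10.9872)/(306.3808−167.5520)=-0.0791; B=V−Δ·S=23.7721
Node (0,0) S=187.0000: V=(p*·4.8287+(1−p*)·16.7147)/1.02=9.9578; Δ=(4.8287−16.7147)/(239.3600−130.9000)=-0.1096; B=V−Δ·S=30.4509
Each (Δ,B) replicates both successor values, so the strategy is self-financing and V0 is arbitrage-free.

(0,0): Delta=-0.1096 Bond=30.4509
(1,0): Delta=-0.1781 Bond=40.0297
(1,1): Delta=-0.0791 Bond=23.7721
(2,0): Delta=0.0000 Bond=24.5098
(2,1): Delta=-0.2573 Bond=54.0906
(2,2): Delta=0.0000 Bond=0.0000
V0=9.9578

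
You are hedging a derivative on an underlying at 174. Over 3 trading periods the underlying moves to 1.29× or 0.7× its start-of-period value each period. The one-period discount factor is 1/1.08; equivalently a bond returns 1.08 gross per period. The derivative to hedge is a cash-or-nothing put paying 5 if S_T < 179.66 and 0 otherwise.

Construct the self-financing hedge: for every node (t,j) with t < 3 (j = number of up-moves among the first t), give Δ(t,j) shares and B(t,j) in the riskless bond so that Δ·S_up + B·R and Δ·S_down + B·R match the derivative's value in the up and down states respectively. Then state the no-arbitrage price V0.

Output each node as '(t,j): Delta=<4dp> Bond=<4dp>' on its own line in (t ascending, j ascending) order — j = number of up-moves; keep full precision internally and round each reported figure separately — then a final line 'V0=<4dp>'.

(0,0): Delta=-0.0191 Bond=4.4818
(1,0): Delta=-0.0415 Bond=7.5624
(1,1): Delta=-0.0124 Bond=3.3360
(2,0): Delta=0.0000 Bond=4.6296
(2,1): Delta=-0.0539 Bond=10.1224
(2,2): Delta=0.0000 Bond=0.0000
V0=1.1506

Risk-neutral probability p* = (R−d)/(u−d) = (1.08−0.7)/(1.29−0.7) = 0.6441.
At expiry t=3: V(3,0)=5.0000, V(3,1)=5.0000, V(3,2)=0.0000, V(3,3)=0.0000
Node (2,0) S=85.2600: V=(p*·5.0000+(1−p*)·5.0000)/1.08=4.6296; Δ=(5.0000−5.0000)/(109.9854−59.6820)=0.0000; B=V−Δ·S=4.6296
Node (2,1) S=157.1220: V=(p*·0.0000+(1−p*)·5.0000)/1.08=1.6478; Δ=(0.0000−5.0000)/(202.6874−109.9854)=-0.0539; B=V−Δ·S=10.1224
Node (2,2) S=289.5534: V=(p*·0.0000+(1−p*)·0.0000)/1.08=0.0000; Δ=(0.0000−0.0000)/(373.5239−202.6874)=0.0000; B=V−Δ·S=0.0000
Node (1,0) S=121.8000: V=(p*·1.6478+(1−p*)·4.6296)/1.08=2.5085; Δ=(1.6478−4.6296)/(157.1220−85.2600)=-0.0415; B=V−Δ·S=7.5624
Node (1,1) S=224.4600: V=(p*·0.0000+(1−p*)·1.6478)/1.08=0.5431; Δ=(0.0000−1.6478)/(289.5534−157.1220)=-0.0124; B=V−Δ·S=3.3360
Node (0,0) S=174.0000: V=(p*·0.5431+(1−p*)·2.5085)/1.08=1.1506; Δ=(0.5431−2.5085)/(224.4600−121.8000)=-0.0191; B=V−Δ·S=4.4818
Root portfolio cost Δ·174+B reproduces V0=1.1506.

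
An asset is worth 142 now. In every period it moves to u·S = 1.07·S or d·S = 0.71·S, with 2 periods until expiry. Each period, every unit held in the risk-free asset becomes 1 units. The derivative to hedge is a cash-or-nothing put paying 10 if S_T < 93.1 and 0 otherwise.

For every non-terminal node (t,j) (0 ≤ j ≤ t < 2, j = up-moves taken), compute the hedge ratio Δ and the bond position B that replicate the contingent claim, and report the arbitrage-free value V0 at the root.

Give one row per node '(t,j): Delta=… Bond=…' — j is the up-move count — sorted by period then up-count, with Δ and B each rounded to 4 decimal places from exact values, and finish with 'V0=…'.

(0,0): Delta=-0.0380 Bond=5.7793
(1,0): Delta=-0.2755 Bond=29.7222
(1,1): Delta=0.0000 Bond=0.0000
V0=0.3781

Under the risk-neutral measure, an up-move has probability p* = (R−d)/(u−d) = 0.8056 and values discount at R = 1.
Terminal payoffs: V(2,0)=10.0000, V(2,1)=0.0000, V(2,2)=0.0000
Node (1,0) S=100.8200: V=(p*·0.0000+(1−p*)·10.0000)/1=1.9444; Δ=(0.0000−10.0000)/(107.8774−71.5822)=-0.2755; B=V−Δ·S=29.7222
Node (1,1) S=151.9400: V=(p*·0.0000+(1−p*)·0.0000)/1=0.0000; Δ=(0.0000−0.0000)/(162.5758−107.8774)=0.0000; B=V−Δ·S=0.0000
Node (0,0) S=142.0000: V=(p*·0.0000+(1−p*)·1.9444)/1=0.3781; Δ=(0.0000−1.9444)/(151.9400−100.8200)=-0.0380; B=V−Δ·S=5.7793
The time-0 hedge costs 0.3781, which is the no-arbitrage price.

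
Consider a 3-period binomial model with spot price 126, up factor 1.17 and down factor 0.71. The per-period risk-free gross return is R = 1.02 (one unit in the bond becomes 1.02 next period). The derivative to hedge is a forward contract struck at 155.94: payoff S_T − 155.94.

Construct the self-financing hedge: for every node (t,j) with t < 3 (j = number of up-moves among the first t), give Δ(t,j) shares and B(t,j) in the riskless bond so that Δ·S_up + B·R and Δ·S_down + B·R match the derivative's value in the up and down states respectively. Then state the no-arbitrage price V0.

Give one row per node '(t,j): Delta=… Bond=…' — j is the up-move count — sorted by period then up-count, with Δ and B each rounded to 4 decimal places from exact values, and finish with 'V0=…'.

The replicating-portfolio and risk-neutral prices coincide; use p* = (1.02−0.71)/(1.17−0.71) = 0.6739 for the latter.
Payoff layer (t=3): V(3,0)=-110.8432, V(3,1)=-81.6256, V(3,2)=-33.4782, V(3,3)=45.8632
  t=2,j=0: stock 63.5166 → up 74.3144 (V=-81.6256), down 45.0968 (V=-110.8432). Price -89.3658; hedge Δ=1.0000, bond B=-152.8824.
  t=2,j=1: stock 104.6682 → up 122.4618 (V=-33.4782), down 74.3144 (V=-81.6256). Price -48.2142; hedge Δ=1.0000, bond B=-152.8824.
  t=2,j=2: stock 172.4814 → up 201.8032 (V=45.8632), down 122.4618 (V=-33.4782). Price 19.5990; hedge Δ=1.0000, bond B=-152.8824.
  t=1,j=0: stock 89.4600 → up 104.6682 (V=-48.2142), down 63.5166 (V=-89.3658). Price -60.4247; hedge Δ=1.0000, bond B=-149.8847.
  t=1,j=1: stock 147.4200 → up 172.4814 (V=19.5990), down 104.6682 (V=-48.2142). Price -2.4647; hedge Δ=1.0000, bond B=-149.8847.
  t=0,j=0: stock 126.0000 → up 147.4200 (V=-2.4647), down 89.4600 (V=-60.4247). Price -20.9457; hedge Δ=1.0000, bond B=-146.9457.
The time-0 hedge costs -20.9457, which is the no-arbitrage price.

(0,0): Delta=1.0000 Bond=-146.9457
(1,0): Delta=1.0000 Bond=-149.8847
(1,1): Delta=1.0000 Bond=-149.8847
(2,0): Delta=1.0000 Bond=-152.8824
(2,1): Delta=1.0000 Bond=-152.8824
(2,2): Delta=1.0000 Bond=-152.8824
V0=-20.9457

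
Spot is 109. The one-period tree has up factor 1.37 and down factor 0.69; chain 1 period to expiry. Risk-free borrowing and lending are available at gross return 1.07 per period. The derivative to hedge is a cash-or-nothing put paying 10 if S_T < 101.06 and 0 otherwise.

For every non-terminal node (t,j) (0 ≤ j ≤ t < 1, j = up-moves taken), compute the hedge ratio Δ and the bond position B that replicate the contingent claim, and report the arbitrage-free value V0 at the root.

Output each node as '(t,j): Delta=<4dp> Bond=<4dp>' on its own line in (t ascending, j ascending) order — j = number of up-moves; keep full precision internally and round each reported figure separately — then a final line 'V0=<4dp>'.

Risk-neutral probability p* = (R−d)/(u−d) = (1.07−0.69)/(1.37−0.69) = 0.5588.
Terminal values V(1,·): V(1,0)=10.0000, V(1,1)=0.0000
Node (0,0) S=109.0000: V=(p*·0.0000+(1−p*)·10.0000)/1.07=4.1231; Δ=(0.0000−10.0000)/(149.3300−75.2100)=-0.1349; B=V−Δ·S=18.8290
Self-financing check: at every node Δ·S+B equals the discounted successor values.

(0,0): Delta=-0.1349 Bond=18.8290
V0=4.1231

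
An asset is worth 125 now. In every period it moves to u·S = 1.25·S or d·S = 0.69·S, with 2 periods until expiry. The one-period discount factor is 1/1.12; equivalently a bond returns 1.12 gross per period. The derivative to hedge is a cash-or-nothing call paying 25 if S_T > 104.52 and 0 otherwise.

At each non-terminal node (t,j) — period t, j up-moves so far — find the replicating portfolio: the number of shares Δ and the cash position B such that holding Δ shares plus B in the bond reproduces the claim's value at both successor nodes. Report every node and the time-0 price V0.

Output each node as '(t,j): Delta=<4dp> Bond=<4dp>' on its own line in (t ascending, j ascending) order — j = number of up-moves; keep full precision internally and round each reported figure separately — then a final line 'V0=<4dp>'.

(0,0): Delta=0.0740 Bond=9.6027
(1,0): Delta=0.5176 Bond=-27.5032
(1,1): Delta=0.0000 Bond=22.3214
V0=18.8558

Risk-neutral probability p* = (R−d)/(u−d) = (1.12−0.69)/(1.25−0.69) = 0.7679.
Terminal payoffs: V(2,0)=0.0000, V(2,1)=25.0000, V(2,2)=25.0000
  t=1,j=0: stock 86.2500 → up 107.8125 (V=25.0000), down 59.5125 (V=0.0000). Price 17.1397; hedge Δ=0.5176, bond B=-27.5032.
  t=1,j=1: stock 156.2500 → up 195.3125 (V=25.0000), down 107.8125 (V=25.0000). Price 22.3214; hedge Δ=0.0000, bond B=22.3214.
  t=0,j=0: stock 125.0000 → up 156.2500 (V=22.3214), down 86.2500 (V=17.1397). Price 18.8558; hedge Δ=0.0740, bond B=9.6027.
Check: Δ(0,0)·S0 + B(0,0) = 18.8558 = V0.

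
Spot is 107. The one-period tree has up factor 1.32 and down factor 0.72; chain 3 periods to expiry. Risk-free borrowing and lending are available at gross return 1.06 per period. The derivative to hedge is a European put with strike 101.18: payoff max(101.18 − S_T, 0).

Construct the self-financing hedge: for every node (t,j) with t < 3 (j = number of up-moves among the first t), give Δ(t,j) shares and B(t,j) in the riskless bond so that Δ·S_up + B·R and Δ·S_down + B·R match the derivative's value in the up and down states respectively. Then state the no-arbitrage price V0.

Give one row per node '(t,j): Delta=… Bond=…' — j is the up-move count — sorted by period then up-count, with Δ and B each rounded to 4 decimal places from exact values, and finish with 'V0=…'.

The replicating-portfolio and risk-neutral prices coincide; use p* = (1.06−0.72)/(1.32−0.72) = 0.5667 for the latter.
Terminal values V(3,·): V(3,0)=61.2425, V(3,1)=27.9612, V(3,2)=0.0000, V(3,3)=0.0000
Node (2,0) S=55.4688: V=(p*·27.9612+(1−p*)·61.2425)/1.06=39.9840; Δ=(27.9612−61.2425)/(73.2188−39.9375)=-1.0000; B=V−Δ·S=95.4528
Node (2,1) S=101.6928: V=(p*·0.0000+(1−p*)·27.9612)/1.06=11.4307; Δ=(0.0000−27.9612)/(134.2345−73.2188)=-0.4583; B=V−Δ·S=58.0326
Node (2,2) S=186.4368: V=(p*·0.0000+(1−p*)·0.0000)/1.06=0.0000; Δ=(0.0000−0.0000)/(246.0966−134.2345)=0.0000; B=V−Δ·S=0.0000
Node (1,0) S=77.0400: V=(p*·11.4307+(1−p*)·39.9840)/1.06=22.4564; Δ=(11.4307−39.9840)/(101.6928−55.4688)=-0.6177; B=V−Δ·S=70.0453
Node (1,1) S=141.2400: V=(p*·0.0000+(1−p*)·11.4307)/1.06=4.6729; Δ=(0.0000−11.4307)/(186.4368−101.6928)=-0.1349; B=V−Δ·S=23.7240
Node (0,0) S=107.0000: V=(p*·4.6729+(1−p*)·22.4564)/1.06=11.6784; Δ=(4.6729−22.4564)/(141.2400−77.0400)=-0.2770; B=V−Δ·S=41.3175
Check: Δ(0,0)·S0 + B(0,0) = 11.6784 = V0.

(0,0): Delta=-0.2770 Bond=41.3175
(1,0): Delta=-0.6177 Bond=70.0453
(1,1): Delta=-0.1349 Bond=23.7240
(2,0): Delta=-1.0000 Bond=95.4528
(2,1): Delta=-0.4583 Bond=58.0326
(2,2): Delta=0.0000 Bond=0.0000
V0=11.6784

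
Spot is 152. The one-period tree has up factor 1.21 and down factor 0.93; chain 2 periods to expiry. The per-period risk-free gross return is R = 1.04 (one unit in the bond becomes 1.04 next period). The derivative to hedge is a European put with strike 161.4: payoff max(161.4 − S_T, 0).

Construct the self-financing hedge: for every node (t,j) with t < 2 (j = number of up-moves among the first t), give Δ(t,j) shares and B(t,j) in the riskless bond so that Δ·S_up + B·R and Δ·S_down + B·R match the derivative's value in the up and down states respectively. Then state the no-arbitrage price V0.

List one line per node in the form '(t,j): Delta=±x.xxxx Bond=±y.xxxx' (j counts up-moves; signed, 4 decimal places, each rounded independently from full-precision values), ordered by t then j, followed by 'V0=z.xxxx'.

No-arbitrage ⇒ martingale measure with p* = (R−d)/(u−d) = 0.3929.
Terminal values V(2,·): V(2,0)=29.9352, V(2,1)=0.0000, V(2,2)=0.0000
Node (1,0) S=141.3600: V=(p*·0.0000+(1−p*)·29.9352)/1.04=17.4759; Δ=(0.0000−29.9352)/(171.0456−131.4648)=-0.7563; B=V−Δ·S=124.3873
Node (1,1) S=183.9200: V=(p*·0.0000+(1−p*)·0.0000)/1.04=0.0000; Δ=(0.0000−0.0000)/(222.5432−171.0456)=0.0000; B=V−Δ·S=0.0000
Node (0,0) S=152.0000: V=(p*·0.0000+(1−p*)·17.4759)/1.04=10.2023; Δ=(0.0000−17.4759)/(183.9200−141.3600)=-0.4106; B=V−Δ·S=72.6162
The time-0 hedge costs 10.2023, which is the no-arbitrage price.

(0,0): Delta=-0.4106 Bond=72.6162
(1,0): Delta=-0.7563 Bond=124.3873
(1,1): Delta=0.0000 Bond=0.0000
V0=10.2023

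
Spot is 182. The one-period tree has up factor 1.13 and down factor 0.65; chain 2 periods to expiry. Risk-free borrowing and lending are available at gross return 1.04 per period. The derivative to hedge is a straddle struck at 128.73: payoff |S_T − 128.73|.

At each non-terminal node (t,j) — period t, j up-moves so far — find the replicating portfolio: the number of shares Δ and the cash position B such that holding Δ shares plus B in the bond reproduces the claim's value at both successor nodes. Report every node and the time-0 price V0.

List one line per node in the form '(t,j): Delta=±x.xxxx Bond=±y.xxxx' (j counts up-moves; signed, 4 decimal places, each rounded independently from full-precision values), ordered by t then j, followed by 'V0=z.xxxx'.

The replicating-portfolio and risk-neutral prices coincide; use p* = (1.04−0.65)/(1.13−0.65) = 0.8125 for the latter.
Terminal payoffs: V(2,0)=51.8350, V(2,1)=4.9490, V(2,2)=103.6658
Node (1,0) S=118.3000: V=(p*·4.9490+(1−p*)·51.8350)/1.04=13.2117; Δ=(4.9490−51.8350)/(133.6790−76.8950)=-0.8257; B=V−Δ·S=110.8908
Node (1,1) S=205.6600: V=(p*·103.6658+(1−p*)·4.9490)/1.04=81.8812; Δ=(103.6658−4.9490)/(232.3958−133.6790)=1.0000; B=V−Δ·S=-123.7788
Node (0,0) S=182.0000: V=(p*·81.8812+(1−p*)·13.2117)/1.04=66.3516; Δ=(81.8812−13.2117)/(205.6600−118.3000)=0.7861; B=V−Δ·S=-76.7099
The time-0 hedge costs 66.3516, which is the no-arbitrage price.

(0,0): Delta=0.7861 Bond=-76.7099
(1,0): Delta=-0.8257 Bond=110.8908
(1,1): Delta=1.0000 Bond=-123.7788
V0=66.3516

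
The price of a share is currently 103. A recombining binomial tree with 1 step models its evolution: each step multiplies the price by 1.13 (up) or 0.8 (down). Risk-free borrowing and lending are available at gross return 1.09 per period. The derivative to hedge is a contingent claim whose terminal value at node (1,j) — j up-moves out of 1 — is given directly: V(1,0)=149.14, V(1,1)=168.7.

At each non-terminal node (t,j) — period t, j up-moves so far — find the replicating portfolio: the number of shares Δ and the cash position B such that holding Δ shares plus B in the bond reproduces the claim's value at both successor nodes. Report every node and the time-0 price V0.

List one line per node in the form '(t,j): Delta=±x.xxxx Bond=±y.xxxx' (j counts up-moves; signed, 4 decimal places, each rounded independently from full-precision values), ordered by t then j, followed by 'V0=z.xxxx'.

No-arbitrage ⇒ martingale measure with p* = (R−d)/(u−d) = 0.8788.
Terminal payoffs: V(1,0)=149.1400, V(1,1)=168.7000
(0,0): S=103.0000. Δ = (V_up−V_dn)/(S_up−S_dn) = (168.7000−149.1400)/(116.3900−82.4000) = 0.5755. V = [p*·168.7000 + (1−p*)·149.1400]/1.09 = 152.5955. B = V − Δ·S = 93.3228.
Root portfolio cost Δ·103+B reproduces V0=152.5955.

(0,0): Delta=0.5755 Bond=93.3228
V0=152.5955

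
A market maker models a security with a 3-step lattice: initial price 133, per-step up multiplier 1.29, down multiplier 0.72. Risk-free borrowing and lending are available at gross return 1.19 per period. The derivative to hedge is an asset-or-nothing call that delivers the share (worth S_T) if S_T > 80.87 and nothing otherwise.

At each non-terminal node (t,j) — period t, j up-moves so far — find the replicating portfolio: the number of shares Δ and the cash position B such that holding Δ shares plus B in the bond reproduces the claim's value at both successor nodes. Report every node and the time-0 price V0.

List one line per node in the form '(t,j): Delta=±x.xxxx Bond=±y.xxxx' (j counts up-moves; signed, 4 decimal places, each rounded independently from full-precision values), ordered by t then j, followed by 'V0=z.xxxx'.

The replicating-portfolio and risk-neutral prices coincide; use p* = (1.19−0.72)/(1.29−0.72) = 0.8246 for the latter.
Terminal payoffs: V(3,0)=0.0000, V(3,1)=88.9419, V(3,2)=159.3542, V(3,3)=285.5096
(2,0): S=68.9472. Δ = (V_up−V_dn)/(S_up−S_dn) = (88.9419−0.0000)/(88.9419−49.6420) = 2.2632. V = [p*·88.9419 + (1−p*)·0.0000]/1.19 = 61.6286. B = V − Δ·S = -94.4098.
(2,1): S=123.5304. Δ = (V_up−V_dn)/(S_up−S_dn) = (159.3542−88.9419)/(159.3542−88.9419) = 1.0000. V = [p*·159.3542 + (1−p*)·88.9419]/1.19 = 123.5304. B = V − Δ·S = 0.0000.
(2,2): S=221.3253. Δ = (V_up−V_dn)/(S_up−S_dn) = (285.5096−159.3542)/(285.5096−159.3542) = 1.0000. V = [p*·285.5096 + (1−p*)·159.3542]/1.19 = 221.3253. B = V − Δ·S = 0.0000.
(1,0): S=95.7600. Δ = (V_up−V_dn)/(S_up−S_dn) = (123.5304−61.6286)/(123.5304−68.9472) = 1.1341. V = [p*·123.5304 + (1−p*)·61.6286]/1.19 = 94.6810. B = V − Δ·S = -13.9186.
(1,1): S=171.5700. Δ = (V_up−V_dn)/(S_up−S_dn) = (221.3253−123.5304)/(221.3253−123.5304) = 1.0000. V = [p*·221.3253 + (1−p*)·123.5304]/1.19 = 171.5700. B = V − Δ·S = 0.0000.
(0,0): S=133.0000. Δ = (V_up−V_dn)/(S_up−S_dn) = (171.5700−94.6810)/(171.5700−95.7600) = 1.0142. V = [p*·171.5700 + (1−p*)·94.6810]/1.19 = 132.8409. B = V − Δ·S = -2.0520.
Self-financing check: at every node Δ·S+B equals the discounted successor values.

(0,0): Delta=1.0142 Bond=-2.0520
(1,0): Delta=1.1341 Bond=-13.9186
(1,1): Delta=1.0000 Bond=0.0000
(2,0): Delta=2.2632 Bond=-94.4098
(2,1): Delta=1.0000 Bond=0.0000
(2,2): Delta=1.0000 Bond=0.0000
V0=132.8409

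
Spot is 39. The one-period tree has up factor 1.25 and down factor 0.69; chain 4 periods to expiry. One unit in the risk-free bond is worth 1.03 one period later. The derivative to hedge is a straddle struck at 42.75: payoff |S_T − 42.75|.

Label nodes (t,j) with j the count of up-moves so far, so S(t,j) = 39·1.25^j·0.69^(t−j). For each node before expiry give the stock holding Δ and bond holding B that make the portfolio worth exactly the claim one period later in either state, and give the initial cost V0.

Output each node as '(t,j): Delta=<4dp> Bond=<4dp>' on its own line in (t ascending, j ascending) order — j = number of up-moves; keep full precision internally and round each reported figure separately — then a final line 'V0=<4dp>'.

(0,0): Delta=0.1572 Bond=11.6511
(1,0): Delta=-0.5477 Bond=30.9684
(1,1): Delta=0.4089 Bond=-0.2726
(2,0): Delta=-1.0000 Bond=40.2960
(2,1): Delta=-0.3861 Bond=26.4630
(2,2): Delta=0.6929 Bond=-17.5856
(3,0): Delta=-1.0000 Bond=41.5049
(3,1): Delta=-1.0000 Bond=41.5049
(3,2): Delta=-0.1669 Bond=18.0377
(3,3): Delta=1.0000 Bond=-41.5049
V0=17.7809

Risk-neutral probability p* = (R−d)/(u−d) = (1.03−0.69)/(1.25−0.69) = 0.6071.
Terminal payoffs: V(4,0)=33.9098, V(4,1)=26.7352, V(4,2)=13.7377, V(4,3)=9.8086, V(4,4)=52.4648
Node (3,0) S=12.8119: V=(p*·26.7352+(1−p*)·33.9098)/1.03=28.6930; Δ=(26.7352−33.9098)/(16.0148−8.8402)=-1.0000; B=V−Δ·S=41.5049
Node (3,1) S=23.2099: V=(p*·13.7377+(1−p*)·26.7352)/1.03=18.2950; Δ=(13.7377−26.7352)/(29.0123−16.0148)=-1.0000; B=V−Δ·S=41.5049
Node (3,2) S=42.0469: V=(p*·9.8086+(1−p*)·13.7377)/1.03=11.0215; Δ=(9.8086−13.7377)/(52.5586−29.0123)=-0.1669; B=V−Δ·S=18.0377
Node (3,3) S=76.1719: V=(p*·52.4648+(1−p*)·9.8086)/1.03=34.6670; Δ=(52.4648−9.8086)/(95.2148−52.5586)=1.0000; B=V−Δ·S=-41.5049
Node (2,0) S=18.5679: V=(p*·18.2950+(1−p*)·28.6930)/1.03=21.7281; Δ=(18.2950−28.6930)/(23.2099−12.8119)=-1.0000; B=V−Δ·S=40.2960
Node (2,1) S=33.6375: V=(p*·11.0215+(1−p*)·18.2950)/1.03=13.4747; Δ=(11.0215−18.2950)/(42.0469−23.2099)=-0.3861; B=V−Δ·S=26.4630
Node (2,2) S=60.9375: V=(p*·34.6670+(1−p*)·11.0215)/1.03=24.6386; Δ=(34.6670−11.0215)/(76.1719−42.0469)=0.6929; B=V−Δ·S=-17.5856
Node (1,0) S=26.9100: V=(p*·13.4747+(1−p*)·21.7281)/1.03=16.2302; Δ=(13.4747−21.7281)/(33.6375−18.5679)=-0.5477; B=V−Δ·S=30.9684
Node (1,1) S=48.7500: V=(p*·24.6386+(1−p*)·13.4747)/1.03=19.6629; Δ=(24.6386−13.4747)/(60.9375−33.6375)=0.4089; B=V−Δ·S=-0.2726
Node (0,0) S=39.0000: V=(p*·19.6629+(1−p*)·16.2302)/1.03=17.7809; Δ=(19.6629−16.2302)/(48.7500−26.9100)=0.1572; B=V−Δ·S=11.6511
Root portfolio cost Δ·39+B reproduces V0=17.7809.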